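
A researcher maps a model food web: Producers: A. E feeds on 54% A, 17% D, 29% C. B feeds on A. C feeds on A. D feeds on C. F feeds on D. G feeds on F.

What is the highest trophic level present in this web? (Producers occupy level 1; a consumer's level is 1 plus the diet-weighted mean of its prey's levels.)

B: 1 + 1 = 2
C: 1 + 1 = 2
D: 1 + 2 = 3
E: 1 + (0.54×1 + 0.17×3 + 0.29×2) = 2.63
F: 1 + 3 = 4
G: 1 + 4 = 5

5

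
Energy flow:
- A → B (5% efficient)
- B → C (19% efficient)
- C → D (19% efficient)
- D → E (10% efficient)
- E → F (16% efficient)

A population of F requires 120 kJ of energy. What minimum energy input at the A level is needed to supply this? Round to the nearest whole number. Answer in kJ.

4155125 kJ

Cumulative transfer efficiency: 0.05 × 0.19 × 0.19 × 0.1 × 0.16 = 0.00002888
A energy = 120 / 0.00002888 = 4155125 kJ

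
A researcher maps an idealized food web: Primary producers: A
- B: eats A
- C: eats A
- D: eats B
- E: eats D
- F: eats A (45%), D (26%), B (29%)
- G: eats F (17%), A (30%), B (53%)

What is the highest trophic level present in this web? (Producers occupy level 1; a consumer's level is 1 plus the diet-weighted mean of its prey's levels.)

4

B: 1 + 1 = 2
C: 1 + 1 = 2
D: 1 + 2 = 3
E: 1 + 3 = 4
F: 1 + (0.45×1 + 0.26×3 + 0.29×2) = 2.81
G: 1 + (0.17×2.81 + 0.3×1 + 0.53×2) = 2.8377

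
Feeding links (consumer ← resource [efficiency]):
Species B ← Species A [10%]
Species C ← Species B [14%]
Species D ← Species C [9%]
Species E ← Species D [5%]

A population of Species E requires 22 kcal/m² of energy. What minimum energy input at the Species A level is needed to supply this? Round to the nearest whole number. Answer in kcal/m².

349206 kcal/m²

Cumulative transfer efficiency: 0.1 × 0.14 × 0.09 × 0.05 = 0.000063
Species A energy = 22 / 0.000063 = 349206 kcal/m²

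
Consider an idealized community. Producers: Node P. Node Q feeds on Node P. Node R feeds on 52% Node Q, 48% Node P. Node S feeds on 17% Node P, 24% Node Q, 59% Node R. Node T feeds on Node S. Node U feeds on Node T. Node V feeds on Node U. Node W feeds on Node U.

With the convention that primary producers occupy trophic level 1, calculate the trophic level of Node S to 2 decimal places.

Node Q: 1 + 1 = 2
Node R: 1 + (0.52×2 + 0.48×1) = 2.52
Node S: 1 + (0.17×1 + 0.24×2 + 0.59×2.52) = 3.1368
Node T: 1 + 3.1368 = 4.1368
Node U: 1 + 4.1368 = 5.1368
Node V: 1 + 5.1368 = 6.1368
Node W: 1 + 5.1368 = 6.1368

3.14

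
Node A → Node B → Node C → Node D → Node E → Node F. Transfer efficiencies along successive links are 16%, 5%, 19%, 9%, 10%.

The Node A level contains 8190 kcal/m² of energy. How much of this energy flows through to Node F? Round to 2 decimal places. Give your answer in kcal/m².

Node B: 8190 × 0.16 = 1310.4 kcal/m²
Node C: 1310.4 × 0.05 = 65.52 kcal/m²
Node D: 65.52 × 0.19 = 12.4488 kcal/m²
Node E: 12.4488 × 0.09 = 1.120392 kcal/m²
Node F: 1.120392 × 0.1 = 0.1120392 kcal/m²

0.11 kcal/m²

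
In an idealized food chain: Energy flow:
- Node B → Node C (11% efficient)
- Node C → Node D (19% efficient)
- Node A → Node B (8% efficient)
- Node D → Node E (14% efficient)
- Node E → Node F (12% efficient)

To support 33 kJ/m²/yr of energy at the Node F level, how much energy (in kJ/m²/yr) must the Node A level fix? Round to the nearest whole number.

1174812 kJ/m²/yr

Cumulative transfer efficiency: 0.08 × 0.11 × 0.19 × 0.14 × 0.12 = 0.0000280896
Node A energy = 33 / 0.0000280896 = 1174812 kJ/m²/yr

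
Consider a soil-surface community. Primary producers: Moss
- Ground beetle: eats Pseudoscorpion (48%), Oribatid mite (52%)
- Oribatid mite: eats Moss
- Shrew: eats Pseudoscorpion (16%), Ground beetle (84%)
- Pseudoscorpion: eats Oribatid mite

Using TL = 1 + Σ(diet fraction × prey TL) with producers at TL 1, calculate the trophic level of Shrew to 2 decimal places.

4.40

Oribatid mite: 1 + 1 = 2
Pseudoscorpion: 1 + 2 = 3
Ground beetle: 1 + (0.48×3 + 0.52×2) = 3.48
Shrew: 1 + (0.16×3 + 0.84×3.48) = 4.4032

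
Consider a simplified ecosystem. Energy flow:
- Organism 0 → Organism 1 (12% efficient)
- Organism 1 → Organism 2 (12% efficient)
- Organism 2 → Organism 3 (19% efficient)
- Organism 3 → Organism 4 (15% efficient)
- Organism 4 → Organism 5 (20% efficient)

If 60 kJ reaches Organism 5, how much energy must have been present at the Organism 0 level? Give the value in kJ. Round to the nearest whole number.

730994 kJ

Cumulative transfer efficiency: 0.12 × 0.12 × 0.19 × 0.15 × 0.2 = 0.00008208
Organism 0 energy = 60 / 0.00008208 = 730994 kJ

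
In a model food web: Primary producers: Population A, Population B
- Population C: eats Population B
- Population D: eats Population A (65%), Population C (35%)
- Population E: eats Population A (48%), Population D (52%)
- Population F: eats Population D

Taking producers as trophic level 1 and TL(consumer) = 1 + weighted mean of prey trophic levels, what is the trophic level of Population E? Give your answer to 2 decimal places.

2.70

Population C: 1 + 1 = 2
Population D: 1 + (0.65×1 + 0.35×2) = 2.35
Population E: 1 + (0.48×1 + 0.52×2.35) = 2.702
Population F: 1 + 2.35 = 3.35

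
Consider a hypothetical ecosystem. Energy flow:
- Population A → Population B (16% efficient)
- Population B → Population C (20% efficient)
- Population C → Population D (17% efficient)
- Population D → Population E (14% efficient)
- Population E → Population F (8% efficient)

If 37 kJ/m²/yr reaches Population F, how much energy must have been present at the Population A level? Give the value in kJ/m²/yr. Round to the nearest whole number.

607274 kJ/m²/yr

Cumulative transfer efficiency: 0.16 × 0.2 × 0.17 × 0.14 × 0.08 = 0.000060928
Population A energy = 37 / 0.000060928 = 607274 kJ/m²/yr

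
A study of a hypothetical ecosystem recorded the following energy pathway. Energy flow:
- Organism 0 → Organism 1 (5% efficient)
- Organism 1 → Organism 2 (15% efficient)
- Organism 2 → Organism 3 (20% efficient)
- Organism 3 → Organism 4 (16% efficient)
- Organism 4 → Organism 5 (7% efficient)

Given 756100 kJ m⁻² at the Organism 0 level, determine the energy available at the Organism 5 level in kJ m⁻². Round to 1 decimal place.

12.7 kJ m⁻²

Organism 1: 756100 × 0.05 = 37805 kJ m⁻²
Organism 2: 37805 × 0.15 = 5670.75 kJ m⁻²
Organism 3: 5670.75 × 0.2 = 1134.15 kJ m⁻²
Organism 4: 1134.15 × 0.16 = 181.464 kJ m⁻²
Organism 5: 181.464 × 0.07 = 12.70248 kJ m⁻²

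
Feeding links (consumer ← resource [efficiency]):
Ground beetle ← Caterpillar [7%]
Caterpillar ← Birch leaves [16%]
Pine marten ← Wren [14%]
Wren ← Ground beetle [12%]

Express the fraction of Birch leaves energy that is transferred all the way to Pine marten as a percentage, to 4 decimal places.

Product of link efficiencies: 0.16 × 0.07 × 0.12 × 0.14 = 0.00018816
As a percentage: 0.00018816 × 100 = 0.0188%

0.0188%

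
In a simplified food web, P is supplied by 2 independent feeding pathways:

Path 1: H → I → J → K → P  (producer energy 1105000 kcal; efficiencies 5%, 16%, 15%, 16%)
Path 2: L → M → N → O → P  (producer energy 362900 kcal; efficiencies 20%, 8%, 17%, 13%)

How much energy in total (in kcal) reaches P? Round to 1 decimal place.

340.5 kcal

Path 1: 1105000 × 0.05 × 0.16 × 0.15 × 0.16 = 212.16 kcal
Path 2: 362900 × 0.2 × 0.08 × 0.17 × 0.13 = 128.32144 kcal
Total at P: 212.16 + 128.32144 = 340.48144 kcal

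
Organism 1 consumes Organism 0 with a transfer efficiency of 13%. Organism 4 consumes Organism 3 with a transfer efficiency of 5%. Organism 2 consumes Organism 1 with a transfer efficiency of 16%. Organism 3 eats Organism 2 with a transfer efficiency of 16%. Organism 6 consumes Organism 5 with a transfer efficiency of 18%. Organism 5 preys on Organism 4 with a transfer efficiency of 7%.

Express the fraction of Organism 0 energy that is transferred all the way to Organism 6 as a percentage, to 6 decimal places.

Product of link efficiencies: 0.13 × 0.16 × 0.16 × 0.05 × 0.07 × 0.18 = 0.00000209664
As a percentage: 0.00000209664 × 100 = 0.000210%

0.000210%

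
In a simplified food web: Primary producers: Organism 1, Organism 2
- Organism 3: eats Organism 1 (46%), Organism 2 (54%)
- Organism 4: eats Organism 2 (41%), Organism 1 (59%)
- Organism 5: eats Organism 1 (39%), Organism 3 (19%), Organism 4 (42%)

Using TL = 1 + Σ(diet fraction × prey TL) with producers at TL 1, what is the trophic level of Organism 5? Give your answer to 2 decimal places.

Organism 3: 1 + (0.46×1 + 0.54×1) = 2
Organism 4: 1 + (0.41×1 + 0.59×1) = 2
Organism 5: 1 + (0.39×1 + 0.19×2 + 0.42×2) = 2.61

2.61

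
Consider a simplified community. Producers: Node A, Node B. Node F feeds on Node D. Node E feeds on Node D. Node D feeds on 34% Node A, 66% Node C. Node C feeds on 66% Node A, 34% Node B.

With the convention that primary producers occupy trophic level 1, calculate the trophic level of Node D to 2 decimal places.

Node C: 1 + (0.66×1 + 0.34×1) = 2
Node D: 1 + (0.34×1 + 0.66×2) = 2.66
Node E: 1 + 2.66 = 3.66
Node F: 1 + 2.66 = 3.66

2.66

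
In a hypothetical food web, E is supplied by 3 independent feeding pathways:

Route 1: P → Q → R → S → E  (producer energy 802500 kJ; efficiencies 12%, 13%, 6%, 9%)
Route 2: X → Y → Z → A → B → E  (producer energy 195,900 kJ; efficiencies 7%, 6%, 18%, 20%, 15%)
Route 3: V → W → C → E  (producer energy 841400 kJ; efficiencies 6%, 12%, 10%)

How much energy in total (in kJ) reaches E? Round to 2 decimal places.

677.85 kJ

Route 1: 802500 × 0.12 × 0.13 × 0.06 × 0.09 = 67.6026 kJ
Route 2: 195900 × 0.07 × 0.06 × 0.18 × 0.2 × 0.15 = 4.443012 kJ
Route 3: 841400 × 0.06 × 0.12 × 0.1 = 605.808 kJ
Total at E: 67.6026 + 4.443012 + 605.808 = 677.853612 kJ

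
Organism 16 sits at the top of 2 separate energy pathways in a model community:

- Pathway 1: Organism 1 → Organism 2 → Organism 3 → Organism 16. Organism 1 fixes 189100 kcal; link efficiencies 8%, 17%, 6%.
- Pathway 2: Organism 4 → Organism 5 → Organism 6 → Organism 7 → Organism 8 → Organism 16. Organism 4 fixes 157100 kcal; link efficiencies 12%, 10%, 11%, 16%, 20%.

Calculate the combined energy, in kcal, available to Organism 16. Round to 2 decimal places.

160.94 kcal

Pathway 1: 189100 × 0.08 × 0.17 × 0.06 = 154.3056 kcal
Pathway 2: 157100 × 0.12 × 0.1 × 0.11 × 0.16 × 0.2 = 6.635904 kcal
Total at Organism 16: 154.3056 + 6.635904 = 160.941504 kcal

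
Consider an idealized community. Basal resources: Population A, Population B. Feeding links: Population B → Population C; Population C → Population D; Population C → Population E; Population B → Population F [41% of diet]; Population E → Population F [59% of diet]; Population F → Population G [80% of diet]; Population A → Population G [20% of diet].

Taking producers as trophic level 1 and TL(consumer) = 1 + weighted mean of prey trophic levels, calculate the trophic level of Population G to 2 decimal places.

3.74

Population C: 1 + 1 = 2
Population D: 1 + 2 = 3
Population E: 1 + 2 = 3
Population F: 1 + (0.41×1 + 0.59×3) = 3.18
Population G: 1 + (0.8×3.18 + 0.2×1) = 3.744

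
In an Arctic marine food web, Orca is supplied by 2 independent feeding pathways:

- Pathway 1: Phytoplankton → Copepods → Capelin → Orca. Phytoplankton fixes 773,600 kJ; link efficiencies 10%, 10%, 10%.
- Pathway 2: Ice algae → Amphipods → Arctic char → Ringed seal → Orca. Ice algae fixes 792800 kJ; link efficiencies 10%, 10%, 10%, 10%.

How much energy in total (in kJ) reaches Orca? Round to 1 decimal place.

Pathway 1: 773600 × 0.1 × 0.1 × 0.1 = 773.6 kJ
Pathway 2: 792800 × 0.1 × 0.1 × 0.1 × 0.1 = 79.28 kJ
Total at Orca: 773.6 + 79.28 = 852.88 kJ

852.9 kJ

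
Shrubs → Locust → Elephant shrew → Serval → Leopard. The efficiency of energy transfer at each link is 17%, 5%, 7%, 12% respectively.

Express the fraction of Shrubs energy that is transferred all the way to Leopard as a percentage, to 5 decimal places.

Product of link efficiencies: 0.17 × 0.05 × 0.07 × 0.12 = 0.0000714
As a percentage: 0.0000714 × 100 = 0.00714%

0.00714%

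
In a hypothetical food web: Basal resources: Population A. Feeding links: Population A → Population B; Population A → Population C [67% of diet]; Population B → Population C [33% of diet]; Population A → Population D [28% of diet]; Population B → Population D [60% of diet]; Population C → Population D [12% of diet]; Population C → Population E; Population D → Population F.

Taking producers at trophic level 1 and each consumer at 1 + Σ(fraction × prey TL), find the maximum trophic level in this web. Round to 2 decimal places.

3.76

Population B: 1 + 1 = 2
Population C: 1 + (0.67×1 + 0.33×2) = 2.33
Population D: 1 + (0.28×1 + 0.6×2 + 0.12×2.33) = 2.7596
Population E: 1 + 2.33 = 3.33
Population F: 1 + 2.7596 = 3.7596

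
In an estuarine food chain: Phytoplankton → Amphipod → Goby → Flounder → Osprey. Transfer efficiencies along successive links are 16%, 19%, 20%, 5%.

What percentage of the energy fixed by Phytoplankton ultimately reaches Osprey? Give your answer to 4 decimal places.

Product of link efficiencies: 0.16 × 0.19 × 0.2 × 0.05 = 0.000304
As a percentage: 0.000304 × 100 = 0.0304%

0.0304%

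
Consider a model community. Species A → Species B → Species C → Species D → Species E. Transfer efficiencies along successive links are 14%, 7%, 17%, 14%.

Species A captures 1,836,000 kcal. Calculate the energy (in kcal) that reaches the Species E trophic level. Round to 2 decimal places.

Species B: 1836000 × 0.14 = 257040 kcal
Species C: 257040 × 0.07 = 17992.8 kcal
Species D: 17992.8 × 0.17 = 3058.776 kcal
Species E: 3058.776 × 0.14 = 428.22864 kcal

428.23 kcal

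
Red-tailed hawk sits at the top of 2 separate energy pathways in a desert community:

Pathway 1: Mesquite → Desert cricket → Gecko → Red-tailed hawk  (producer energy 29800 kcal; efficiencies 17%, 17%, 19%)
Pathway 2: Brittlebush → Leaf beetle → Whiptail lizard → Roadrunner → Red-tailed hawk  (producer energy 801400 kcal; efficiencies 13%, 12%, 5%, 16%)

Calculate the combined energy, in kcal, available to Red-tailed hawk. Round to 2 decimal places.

263.65 kcal

Pathway 1: 29800 × 0.17 × 0.17 × 0.19 = 163.6318 kcal
Pathway 2: 801400 × 0.13 × 0.12 × 0.05 × 0.16 = 100.01472 kcal
Total at Red-tailed hawk: 163.6318 + 100.01472 = 263.64652 kcal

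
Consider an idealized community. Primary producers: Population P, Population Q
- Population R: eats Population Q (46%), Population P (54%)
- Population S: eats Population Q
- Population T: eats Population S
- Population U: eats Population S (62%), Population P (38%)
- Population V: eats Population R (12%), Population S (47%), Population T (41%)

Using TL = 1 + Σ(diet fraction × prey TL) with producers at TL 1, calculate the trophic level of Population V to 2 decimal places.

3.41

Population R: 1 + (0.46×1 + 0.54×1) = 2
Population S: 1 + 1 = 2
Population T: 1 + 2 = 3
Population U: 1 + (0.62×2 + 0.38×1) = 2.62
Population V: 1 + (0.12×2 + 0.47×2 + 0.41×3) = 3.41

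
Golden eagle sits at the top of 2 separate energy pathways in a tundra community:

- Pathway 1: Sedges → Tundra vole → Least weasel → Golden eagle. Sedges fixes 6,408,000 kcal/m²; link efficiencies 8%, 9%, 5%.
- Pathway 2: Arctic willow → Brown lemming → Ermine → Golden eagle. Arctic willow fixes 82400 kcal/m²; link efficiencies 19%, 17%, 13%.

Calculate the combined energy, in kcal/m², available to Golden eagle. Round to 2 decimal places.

2652.88 kcal/m²

Pathway 1: 6408000 × 0.08 × 0.09 × 0.05 = 2306.88 kcal/m²
Pathway 2: 82400 × 0.19 × 0.17 × 0.13 = 345.9976 kcal/m²
Total at Golden eagle: 2306.88 + 345.9976 = 2652.8776 kcal/m²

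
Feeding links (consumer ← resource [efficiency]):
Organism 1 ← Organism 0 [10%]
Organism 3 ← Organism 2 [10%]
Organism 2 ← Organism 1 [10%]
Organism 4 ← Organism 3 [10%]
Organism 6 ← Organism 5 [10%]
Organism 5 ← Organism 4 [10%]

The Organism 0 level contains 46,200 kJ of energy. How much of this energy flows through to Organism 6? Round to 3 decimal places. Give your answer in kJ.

Organism 1: 46200 × 0.1 = 4620 kJ
Organism 2: 4620 × 0.1 = 462 kJ
Organism 3: 462 × 0.1 = 46.2 kJ
Organism 4: 46.2 × 0.1 = 4.62 kJ
Organism 5: 4.62 × 0.1 = 0.462 kJ
Organism 6: 0.462 × 0.1 = 0.0462 kJ

0.046 kJ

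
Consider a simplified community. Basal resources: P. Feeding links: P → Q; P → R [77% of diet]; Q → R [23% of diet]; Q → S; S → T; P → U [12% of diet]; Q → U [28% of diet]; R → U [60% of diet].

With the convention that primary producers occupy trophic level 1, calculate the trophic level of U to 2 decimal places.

3.02

Q: 1 + 1 = 2
R: 1 + (0.77×1 + 0.23×2) = 2.23
S: 1 + 2 = 3
T: 1 + 3 = 4
U: 1 + (0.12×1 + 0.28×2 + 0.6×2.23) = 3.018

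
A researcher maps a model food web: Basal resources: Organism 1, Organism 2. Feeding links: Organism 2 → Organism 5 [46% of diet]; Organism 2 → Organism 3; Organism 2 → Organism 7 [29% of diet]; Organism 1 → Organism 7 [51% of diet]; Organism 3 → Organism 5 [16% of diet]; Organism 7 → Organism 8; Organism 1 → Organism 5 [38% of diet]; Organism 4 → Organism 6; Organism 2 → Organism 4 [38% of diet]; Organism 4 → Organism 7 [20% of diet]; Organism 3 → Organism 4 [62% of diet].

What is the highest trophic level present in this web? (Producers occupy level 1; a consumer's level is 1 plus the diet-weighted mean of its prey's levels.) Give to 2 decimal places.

3.62

Organism 3: 1 + 1 = 2
Organism 4: 1 + (0.38×1 + 0.62×2) = 2.62
Organism 5: 1 + (0.38×1 + 0.46×1 + 0.16×2) = 2.16
Organism 6: 1 + 2.62 = 3.62
Organism 7: 1 + (0.51×1 + 0.29×1 + 0.2×2.62) = 2.324
Organism 8: 1 + 2.324 = 3.324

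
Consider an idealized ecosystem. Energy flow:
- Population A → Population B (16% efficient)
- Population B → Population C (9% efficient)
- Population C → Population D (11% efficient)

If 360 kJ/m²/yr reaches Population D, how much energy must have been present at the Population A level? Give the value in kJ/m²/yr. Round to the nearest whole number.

Cumulative transfer efficiency: 0.16 × 0.09 × 0.11 = 0.001584
Population A energy = 360 / 0.001584 = 227273 kJ/m²/yr

227273 kJ/m²/yr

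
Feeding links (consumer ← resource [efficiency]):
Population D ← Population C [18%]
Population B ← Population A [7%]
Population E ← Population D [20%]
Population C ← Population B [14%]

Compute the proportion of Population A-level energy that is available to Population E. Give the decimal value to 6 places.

0.000353

Product of link efficiencies: 0.07 × 0.14 × 0.18 × 0.2 = 0.0003528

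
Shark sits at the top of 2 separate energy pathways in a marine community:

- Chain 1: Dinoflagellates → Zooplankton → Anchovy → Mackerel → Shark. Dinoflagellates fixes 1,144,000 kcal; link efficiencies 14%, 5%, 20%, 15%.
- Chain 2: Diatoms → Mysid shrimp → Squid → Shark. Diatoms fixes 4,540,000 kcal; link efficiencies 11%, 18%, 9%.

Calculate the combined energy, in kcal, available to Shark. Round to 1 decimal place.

Chain 1: 1144000 × 0.14 × 0.05 × 0.2 × 0.15 = 240.24 kcal
Chain 2: 4540000 × 0.11 × 0.18 × 0.09 = 8090.28 kcal
Total at Shark: 240.24 + 8090.28 = 8330.52 kcal

8330.5 kcal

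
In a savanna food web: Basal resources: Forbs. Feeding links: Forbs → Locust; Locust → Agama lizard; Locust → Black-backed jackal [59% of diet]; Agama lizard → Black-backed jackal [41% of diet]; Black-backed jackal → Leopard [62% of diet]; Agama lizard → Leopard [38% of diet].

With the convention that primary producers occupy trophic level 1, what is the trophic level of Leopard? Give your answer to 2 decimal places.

Locust: 1 + 1 = 2
Agama lizard: 1 + 2 = 3
Black-backed jackal: 1 + (0.59×2 + 0.41×3) = 3.41
Leopard: 1 + (0.62×3.41 + 0.38×3) = 4.2542

4.25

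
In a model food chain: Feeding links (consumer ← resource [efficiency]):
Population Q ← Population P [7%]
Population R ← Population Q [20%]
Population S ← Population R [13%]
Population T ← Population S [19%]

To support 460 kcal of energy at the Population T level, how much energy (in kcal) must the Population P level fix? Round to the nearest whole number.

1330249 kcal

Cumulative transfer efficiency: 0.07 × 0.2 × 0.13 × 0.19 = 0.0003458
Population P energy = 460 / 0.0003458 = 1330249 kcal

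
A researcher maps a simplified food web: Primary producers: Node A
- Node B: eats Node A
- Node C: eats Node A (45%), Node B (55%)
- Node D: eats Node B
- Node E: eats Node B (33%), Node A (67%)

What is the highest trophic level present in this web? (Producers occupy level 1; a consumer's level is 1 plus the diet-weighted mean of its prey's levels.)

Node B: 1 + 1 = 2
Node C: 1 + (0.45×1 + 0.55×2) = 2.55
Node D: 1 + 2 = 3
Node E: 1 + (0.33×2 + 0.67×1) = 2.33

3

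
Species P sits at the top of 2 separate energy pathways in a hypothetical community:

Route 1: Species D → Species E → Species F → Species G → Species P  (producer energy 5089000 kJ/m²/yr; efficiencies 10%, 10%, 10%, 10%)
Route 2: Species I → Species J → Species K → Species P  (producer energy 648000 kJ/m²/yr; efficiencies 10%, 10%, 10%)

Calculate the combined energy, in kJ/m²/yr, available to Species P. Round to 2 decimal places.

Route 1: 5089000 × 0.1 × 0.1 × 0.1 × 0.1 = 508.9 kJ/m²/yr
Route 2: 648000 × 0.1 × 0.1 × 0.1 = 648 kJ/m²/yr
Total at Species P: 508.9 + 648 = 1156.9 kJ/m²/yr

1156.90 kJ/m²/yr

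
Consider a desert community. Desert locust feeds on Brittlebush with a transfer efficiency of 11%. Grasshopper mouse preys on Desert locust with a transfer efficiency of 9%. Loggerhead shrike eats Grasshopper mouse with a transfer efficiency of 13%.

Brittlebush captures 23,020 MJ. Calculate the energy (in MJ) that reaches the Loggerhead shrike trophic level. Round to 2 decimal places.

Desert locust: 23020 × 0.11 = 2532.2 MJ
Grasshopper mouse: 2532.2 × 0.09 = 227.898 MJ
Loggerhead shrike: 227.898 × 0.13 = 29.62674 MJ

29.63 MJ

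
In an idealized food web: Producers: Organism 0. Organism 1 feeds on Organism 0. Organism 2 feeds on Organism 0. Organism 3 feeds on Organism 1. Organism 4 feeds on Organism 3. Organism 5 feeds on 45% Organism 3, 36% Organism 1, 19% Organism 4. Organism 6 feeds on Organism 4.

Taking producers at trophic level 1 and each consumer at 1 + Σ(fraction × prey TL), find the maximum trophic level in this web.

5

Organism 1: 1 + 1 = 2
Organism 2: 1 + 1 = 2
Organism 3: 1 + 2 = 3
Organism 4: 1 + 3 = 4
Organism 5: 1 + (0.45×3 + 0.36×2 + 0.19×4) = 3.83
Organism 6: 1 + 4 = 5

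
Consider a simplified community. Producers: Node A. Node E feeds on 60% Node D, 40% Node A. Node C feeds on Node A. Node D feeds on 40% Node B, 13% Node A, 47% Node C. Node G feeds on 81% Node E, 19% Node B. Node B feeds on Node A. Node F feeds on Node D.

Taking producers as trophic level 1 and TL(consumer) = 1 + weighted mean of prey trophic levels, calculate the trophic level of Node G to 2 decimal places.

Node B: 1 + 1 = 2
Node C: 1 + 1 = 2
Node D: 1 + (0.4×2 + 0.13×1 + 0.47×2) = 2.87
Node E: 1 + (0.6×2.87 + 0.4×1) = 3.122
Node F: 1 + 2.87 = 3.87
Node G: 1 + (0.81×3.122 + 0.19×2) = 3.90882

3.91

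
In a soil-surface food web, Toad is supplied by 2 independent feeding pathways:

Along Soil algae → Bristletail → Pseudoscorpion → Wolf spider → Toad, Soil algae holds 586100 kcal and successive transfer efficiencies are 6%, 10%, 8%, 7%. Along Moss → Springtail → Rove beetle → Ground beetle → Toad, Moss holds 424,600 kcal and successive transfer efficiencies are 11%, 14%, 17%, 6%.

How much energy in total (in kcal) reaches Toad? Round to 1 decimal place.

Via Soil algae: 586100 × 0.06 × 0.1 × 0.08 × 0.07 = 19.69296 kcal
Via Moss: 424600 × 0.11 × 0.14 × 0.17 × 0.06 = 66.696168 kcal
Total at Toad: 19.69296 + 66.696168 = 86.389128 kcal

86.4 kcal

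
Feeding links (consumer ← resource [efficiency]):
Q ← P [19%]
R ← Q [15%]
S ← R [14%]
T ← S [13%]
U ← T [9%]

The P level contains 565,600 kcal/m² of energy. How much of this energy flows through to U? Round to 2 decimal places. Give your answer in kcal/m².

26.40 kcal/m²

Q: 565600 × 0.19 = 107464 kcal/m²
R: 107464 × 0.15 = 16119.6 kcal/m²
S: 16119.6 × 0.14 = 2256.744 kcal/m²
T: 2256.744 × 0.13 = 293.37672 kcal/m²
U: 293.37672 × 0.09 = 26.4039048 kcal/m²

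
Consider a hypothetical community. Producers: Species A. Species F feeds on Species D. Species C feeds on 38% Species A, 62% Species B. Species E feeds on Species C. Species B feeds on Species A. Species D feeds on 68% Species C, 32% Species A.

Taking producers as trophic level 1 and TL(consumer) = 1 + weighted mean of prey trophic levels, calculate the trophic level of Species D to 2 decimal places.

3.10

Species B: 1 + 1 = 2
Species C: 1 + (0.38×1 + 0.62×2) = 2.62
Species D: 1 + (0.68×2.62 + 0.32×1) = 3.1016
Species E: 1 + 2.62 = 3.62
Species F: 1 + 3.1016 = 4.1016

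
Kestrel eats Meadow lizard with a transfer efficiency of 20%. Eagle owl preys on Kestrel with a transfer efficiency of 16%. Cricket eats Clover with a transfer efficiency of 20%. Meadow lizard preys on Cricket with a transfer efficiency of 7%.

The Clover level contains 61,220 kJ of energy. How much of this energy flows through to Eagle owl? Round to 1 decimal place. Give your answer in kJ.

27.4 kJ

Cricket: 61220 × 0.2 = 12244 kJ
Meadow lizard: 12244 × 0.07 = 857.08 kJ
Kestrel: 857.08 × 0.2 = 171.416 kJ
Eagle owl: 171.416 × 0.16 = 27.42656 kJ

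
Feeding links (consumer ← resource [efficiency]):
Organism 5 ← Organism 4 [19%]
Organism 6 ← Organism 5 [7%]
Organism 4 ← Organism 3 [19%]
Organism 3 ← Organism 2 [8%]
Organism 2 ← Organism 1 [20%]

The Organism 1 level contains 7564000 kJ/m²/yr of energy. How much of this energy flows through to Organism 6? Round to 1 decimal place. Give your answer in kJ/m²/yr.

305.8 kJ/m²/yr

Organism 2: 7564000 × 0.2 = 1512800 kJ/m²/yr
Organism 3: 1512800 × 0.08 = 121024 kJ/m²/yr
Organism 4: 121024 × 0.19 = 22994.56 kJ/m²/yr
Organism 5: 22994.56 × 0.19 = 4368.9664 kJ/m²/yr
Organism 6: 4368.9664 × 0.07 = 305.827648 kJ/m²/yr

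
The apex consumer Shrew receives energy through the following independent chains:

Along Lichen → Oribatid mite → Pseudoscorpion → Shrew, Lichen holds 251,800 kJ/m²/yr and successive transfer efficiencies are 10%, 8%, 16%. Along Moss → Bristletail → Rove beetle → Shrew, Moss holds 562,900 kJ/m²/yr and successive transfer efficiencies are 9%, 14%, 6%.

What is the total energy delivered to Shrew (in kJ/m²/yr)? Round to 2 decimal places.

747.86 kJ/m²/yr

Via Lichen: 251800 × 0.1 × 0.08 × 0.16 = 322.304 kJ/m²/yr
Via Moss: 562900 × 0.09 × 0.14 × 0.06 = 425.5524 kJ/m²/yr
Total at Shrew: 322.304 + 425.5524 = 747.8564 kJ/m²/yr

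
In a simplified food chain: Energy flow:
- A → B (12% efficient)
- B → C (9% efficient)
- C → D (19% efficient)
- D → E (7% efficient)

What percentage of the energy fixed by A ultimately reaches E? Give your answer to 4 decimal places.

Product of link efficiencies: 0.12 × 0.09 × 0.19 × 0.07 = 0.00014364
As a percentage: 0.00014364 × 100 = 0.0144%

0.0144%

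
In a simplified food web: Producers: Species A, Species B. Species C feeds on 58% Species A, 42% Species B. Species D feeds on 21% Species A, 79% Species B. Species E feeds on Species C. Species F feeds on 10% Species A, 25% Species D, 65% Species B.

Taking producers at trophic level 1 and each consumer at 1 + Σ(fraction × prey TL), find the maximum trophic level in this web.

Species C: 1 + (0.58×1 + 0.42×1) = 2
Species D: 1 + (0.21×1 + 0.79×1) = 2
Species E: 1 + 2 = 3
Species F: 1 + (0.1×1 + 0.25×2 + 0.65×1) = 2.25

3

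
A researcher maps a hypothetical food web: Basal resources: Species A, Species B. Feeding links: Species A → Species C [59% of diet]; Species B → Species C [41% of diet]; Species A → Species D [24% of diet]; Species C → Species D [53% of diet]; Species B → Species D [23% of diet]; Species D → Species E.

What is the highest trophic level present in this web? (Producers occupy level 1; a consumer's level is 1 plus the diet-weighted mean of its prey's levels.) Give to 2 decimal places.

3.53

Species C: 1 + (0.59×1 + 0.41×1) = 2
Species D: 1 + (0.24×1 + 0.53×2 + 0.23×1) = 2.53
Species E: 1 + 2.53 = 3.53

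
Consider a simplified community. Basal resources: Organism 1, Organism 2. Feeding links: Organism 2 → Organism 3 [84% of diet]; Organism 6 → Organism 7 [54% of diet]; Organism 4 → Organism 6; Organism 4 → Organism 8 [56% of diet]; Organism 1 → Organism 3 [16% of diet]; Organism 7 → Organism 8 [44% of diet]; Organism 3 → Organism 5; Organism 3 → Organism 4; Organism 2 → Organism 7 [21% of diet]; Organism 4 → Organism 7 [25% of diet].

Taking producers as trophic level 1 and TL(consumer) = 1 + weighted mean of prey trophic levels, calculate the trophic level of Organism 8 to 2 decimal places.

4.49

Organism 3: 1 + (0.84×1 + 0.16×1) = 2
Organism 4: 1 + 2 = 3
Organism 5: 1 + 2 = 3
Organism 6: 1 + 3 = 4
Organism 7: 1 + (0.54×4 + 0.21×1 + 0.25×3) = 4.12
Organism 8: 1 + (0.56×3 + 0.44×4.12) = 4.4928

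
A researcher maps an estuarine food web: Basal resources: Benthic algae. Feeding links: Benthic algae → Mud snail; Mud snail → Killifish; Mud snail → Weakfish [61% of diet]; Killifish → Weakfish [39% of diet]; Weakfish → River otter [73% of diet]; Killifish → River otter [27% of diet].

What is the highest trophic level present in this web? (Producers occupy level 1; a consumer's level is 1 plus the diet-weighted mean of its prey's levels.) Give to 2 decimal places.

4.28

Mud snail: 1 + 1 = 2
Killifish: 1 + 2 = 3
Weakfish: 1 + (0.61×2 + 0.39×3) = 3.39
River otter: 1 + (0.73×3.39 + 0.27×3) = 4.2847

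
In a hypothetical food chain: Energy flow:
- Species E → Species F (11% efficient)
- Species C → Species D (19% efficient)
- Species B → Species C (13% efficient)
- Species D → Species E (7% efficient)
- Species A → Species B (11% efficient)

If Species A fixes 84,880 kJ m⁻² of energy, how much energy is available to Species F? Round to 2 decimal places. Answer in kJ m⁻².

1.78 kJ m⁻²

Species B: 84880 × 0.11 = 9336.8 kJ m⁻²
Species C: 9336.8 × 0.13 = 1213.784 kJ m⁻²
Species D: 1213.784 × 0.19 = 230.61896 kJ m⁻²
Species E: 230.61896 × 0.07 = 16.1433272 kJ m⁻²
Species F: 16.1433272 × 0.11 = 1.775765992 kJ m⁻²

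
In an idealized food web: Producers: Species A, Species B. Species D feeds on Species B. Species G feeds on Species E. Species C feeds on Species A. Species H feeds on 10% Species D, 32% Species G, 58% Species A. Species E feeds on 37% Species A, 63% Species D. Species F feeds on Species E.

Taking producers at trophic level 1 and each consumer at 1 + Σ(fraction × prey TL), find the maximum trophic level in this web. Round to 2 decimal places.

3.63

Species C: 1 + 1 = 2
Species D: 1 + 1 = 2
Species E: 1 + (0.37×1 + 0.63×2) = 2.63
Species F: 1 + 2.63 = 3.63
Species G: 1 + 2.63 = 3.63
Species H: 1 + (0.1×2 + 0.32×3.63 + 0.58×1) = 2.9416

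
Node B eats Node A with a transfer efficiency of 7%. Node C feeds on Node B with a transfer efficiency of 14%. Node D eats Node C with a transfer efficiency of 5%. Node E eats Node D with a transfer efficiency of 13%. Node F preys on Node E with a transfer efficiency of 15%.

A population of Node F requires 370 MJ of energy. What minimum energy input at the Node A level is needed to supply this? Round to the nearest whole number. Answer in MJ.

38723182 MJ

Cumulative transfer efficiency: 0.07 × 0.14 × 0.05 × 0.13 × 0.15 = 0.000009555
Node A energy = 370 / 0.000009555 = 38723182 MJ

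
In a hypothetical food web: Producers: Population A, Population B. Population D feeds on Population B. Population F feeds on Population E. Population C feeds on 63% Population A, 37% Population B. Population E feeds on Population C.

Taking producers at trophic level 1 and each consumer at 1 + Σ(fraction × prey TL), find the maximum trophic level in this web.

4

Population C: 1 + (0.63×1 + 0.37×1) = 2
Population D: 1 + 1 = 2
Population E: 1 + 2 = 3
Population F: 1 + 3 = 4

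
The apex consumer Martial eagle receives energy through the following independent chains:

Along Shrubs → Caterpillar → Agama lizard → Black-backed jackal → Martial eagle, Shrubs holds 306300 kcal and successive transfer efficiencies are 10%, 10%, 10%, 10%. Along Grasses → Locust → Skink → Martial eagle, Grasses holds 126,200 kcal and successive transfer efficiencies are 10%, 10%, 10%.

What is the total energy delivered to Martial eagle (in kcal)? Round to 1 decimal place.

156.8 kcal

Via Shrubs: 306300 × 0.1 × 0.1 × 0.1 × 0.1 = 30.63 kcal
Via Grasses: 126200 × 0.1 × 0.1 × 0.1 = 126.2 kcal
Total at Martial eagle: 30.63 + 126.2 = 156.83 kcal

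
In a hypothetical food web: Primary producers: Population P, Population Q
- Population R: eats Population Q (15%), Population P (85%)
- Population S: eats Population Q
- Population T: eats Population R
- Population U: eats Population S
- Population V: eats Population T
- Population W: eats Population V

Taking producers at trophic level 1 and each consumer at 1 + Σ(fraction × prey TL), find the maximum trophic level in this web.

Population R: 1 + (0.15×1 + 0.85×1) = 2
Population S: 1 + 1 = 2
Population T: 1 + 2 = 3
Population U: 1 + 2 = 3
Population V: 1 + 3 = 4
Population W: 1 + 4 = 5

5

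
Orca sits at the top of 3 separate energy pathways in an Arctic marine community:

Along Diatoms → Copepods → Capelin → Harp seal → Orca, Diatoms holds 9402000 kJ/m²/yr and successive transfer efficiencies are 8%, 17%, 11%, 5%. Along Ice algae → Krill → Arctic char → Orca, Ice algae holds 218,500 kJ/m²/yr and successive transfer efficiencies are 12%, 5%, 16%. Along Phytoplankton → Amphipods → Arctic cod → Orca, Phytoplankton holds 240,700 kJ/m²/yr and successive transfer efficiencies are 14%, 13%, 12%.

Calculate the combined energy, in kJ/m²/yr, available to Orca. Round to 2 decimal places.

1438.72 kJ/m²/yr

Via Diatoms: 9402000 × 0.08 × 0.17 × 0.11 × 0.05 = 703.2696 kJ/m²/yr
Via Ice algae: 218500 × 0.12 × 0.05 × 0.16 = 209.76 kJ/m²/yr
Via Phytoplankton: 240700 × 0.14 × 0.13 × 0.12 = 525.6888 kJ/m²/yr
Total at Orca: 703.2696 + 209.76 + 525.6888 = 1438.7184 kJ/m²/yr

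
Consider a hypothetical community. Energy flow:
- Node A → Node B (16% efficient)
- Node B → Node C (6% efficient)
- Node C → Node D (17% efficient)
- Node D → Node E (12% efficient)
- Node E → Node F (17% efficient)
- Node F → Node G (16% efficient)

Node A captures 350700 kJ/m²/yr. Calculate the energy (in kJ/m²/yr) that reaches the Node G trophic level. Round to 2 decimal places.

Node B: 350700 × 0.16 = 56112 kJ/m²/yr
Node C: 56112 × 0.06 = 3366.72 kJ/m²/yr
Node D: 3366.72 × 0.17 = 572.3424 kJ/m²/yr
Node E: 572.3424 × 0.12 = 68.681088 kJ/m²/yr
Node F: 68.681088 × 0.17 = 11.67578496 kJ/m²/yr
Node G: 11.67578496 × 0.16 = 1.8681255936 kJ/m²/yr

1.87 kJ/m²/yr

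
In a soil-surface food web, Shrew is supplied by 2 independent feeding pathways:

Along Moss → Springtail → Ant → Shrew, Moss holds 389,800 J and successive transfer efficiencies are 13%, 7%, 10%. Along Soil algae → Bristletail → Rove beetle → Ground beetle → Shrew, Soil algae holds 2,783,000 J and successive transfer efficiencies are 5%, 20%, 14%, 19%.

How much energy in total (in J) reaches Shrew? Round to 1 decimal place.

1095.0 J

Via Moss: 389800 × 0.13 × 0.07 × 0.1 = 354.718 J
Via Soil algae: 2783000 × 0.05 × 0.2 × 0.14 × 0.19 = 740.278 J
Total at Shrew: 354.718 + 740.278 = 1094.996 J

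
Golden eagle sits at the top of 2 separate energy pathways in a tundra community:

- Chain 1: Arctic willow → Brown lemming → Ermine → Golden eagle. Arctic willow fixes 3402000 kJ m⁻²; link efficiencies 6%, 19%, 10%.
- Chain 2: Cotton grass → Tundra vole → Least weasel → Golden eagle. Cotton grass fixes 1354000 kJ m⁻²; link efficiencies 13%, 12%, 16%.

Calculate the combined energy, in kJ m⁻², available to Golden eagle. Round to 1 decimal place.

7257.9 kJ m⁻²

Chain 1: 3402000 × 0.06 × 0.19 × 0.1 = 3878.28 kJ m⁻²
Chain 2: 1354000 × 0.13 × 0.12 × 0.16 = 3379.584 kJ m⁻²
Total at Golden eagle: 3878.28 + 3379.584 = 7257.864 kJ m⁻²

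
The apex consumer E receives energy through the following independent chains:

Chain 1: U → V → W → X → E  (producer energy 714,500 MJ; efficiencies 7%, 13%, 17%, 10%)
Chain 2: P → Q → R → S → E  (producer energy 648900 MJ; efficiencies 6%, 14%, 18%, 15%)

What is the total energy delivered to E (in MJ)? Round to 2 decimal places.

257.70 MJ

Chain 1: 714500 × 0.07 × 0.13 × 0.17 × 0.1 = 110.53315 MJ
Chain 2: 648900 × 0.06 × 0.14 × 0.18 × 0.15 = 147.17052 MJ
Total at E: 110.53315 + 147.17052 = 257.70367 MJ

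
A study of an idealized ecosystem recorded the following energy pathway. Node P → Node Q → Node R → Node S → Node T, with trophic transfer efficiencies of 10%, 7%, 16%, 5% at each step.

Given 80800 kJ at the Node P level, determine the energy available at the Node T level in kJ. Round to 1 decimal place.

Node Q: 80800 × 0.1 = 8080 kJ
Node R: 8080 × 0.07 = 565.6 kJ
Node S: 565.6 × 0.16 = 90.496 kJ
Node T: 90.496 × 0.05 = 4.5248 kJ

4.5 kJ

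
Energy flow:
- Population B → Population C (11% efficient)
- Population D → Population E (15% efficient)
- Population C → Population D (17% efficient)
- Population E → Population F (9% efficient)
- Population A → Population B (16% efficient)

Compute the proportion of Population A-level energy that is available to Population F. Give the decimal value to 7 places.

Product of link efficiencies: 0.16 × 0.11 × 0.17 × 0.15 × 0.09 = 0.000040392

0.0000404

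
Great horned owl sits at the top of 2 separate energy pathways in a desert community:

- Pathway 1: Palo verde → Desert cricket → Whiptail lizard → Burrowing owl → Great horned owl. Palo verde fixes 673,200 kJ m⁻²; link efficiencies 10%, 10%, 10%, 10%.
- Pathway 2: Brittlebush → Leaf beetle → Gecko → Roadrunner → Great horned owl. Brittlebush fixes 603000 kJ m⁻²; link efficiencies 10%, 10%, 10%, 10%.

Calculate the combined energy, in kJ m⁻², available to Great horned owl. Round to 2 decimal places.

127.62 kJ m⁻²

Pathway 1: 673200 × 0.1 × 0.1 × 0.1 × 0.1 = 67.32 kJ m⁻²
Pathway 2: 603000 × 0.1 × 0.1 × 0.1 × 0.1 = 60.3 kJ m⁻²
Total at Great horned owl: 67.32 + 60.3 = 127.62 kJ m⁻²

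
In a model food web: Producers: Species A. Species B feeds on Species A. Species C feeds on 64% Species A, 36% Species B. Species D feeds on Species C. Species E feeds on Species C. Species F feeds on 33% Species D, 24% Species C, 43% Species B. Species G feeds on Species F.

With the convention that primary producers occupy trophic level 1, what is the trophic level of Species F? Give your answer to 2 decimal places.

3.54

Species B: 1 + 1 = 2
Species C: 1 + (0.64×1 + 0.36×2) = 2.36
Species D: 1 + 2.36 = 3.36
Species E: 1 + 2.36 = 3.36
Species F: 1 + (0.33×3.36 + 0.24×2.36 + 0.43×2) = 3.5352
Species G: 1 + 3.5352 = 4.5352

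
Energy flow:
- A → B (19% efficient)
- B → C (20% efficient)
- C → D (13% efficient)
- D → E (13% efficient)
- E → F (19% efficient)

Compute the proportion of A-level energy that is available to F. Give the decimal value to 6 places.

Product of link efficiencies: 0.19 × 0.2 × 0.13 × 0.13 × 0.19 = 0.000122018

0.000122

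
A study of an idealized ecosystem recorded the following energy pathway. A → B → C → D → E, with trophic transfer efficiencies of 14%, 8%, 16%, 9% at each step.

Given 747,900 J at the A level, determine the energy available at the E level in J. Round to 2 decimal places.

120.62 J

B: 747900 × 0.14 = 104706 J
C: 104706 × 0.08 = 8376.48 J
D: 8376.48 × 0.16 = 1340.2368 J
E: 1340.2368 × 0.09 = 120.621312 J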